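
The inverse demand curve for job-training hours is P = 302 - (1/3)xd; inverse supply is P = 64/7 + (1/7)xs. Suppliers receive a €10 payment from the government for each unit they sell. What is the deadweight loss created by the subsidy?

Deadweight loss = €105

Pre-subsidy: 302 - (1/3)x = 64/7 + (1/7)x gives x* = 615 and P* = 97.
With the subsidy, sellers receive Ps = Pb + 10 for each unit, where Pb is the price buyers pay.
On the curves, Pb = 302 - (1/3)x and Ps = 64/7 + (1/7)x; the wedge Ps − Pb = 10 gives 64/7 + (1/7)x − (302 - (1/3)x) = 10, so x' = 636.
Then Pb = 302 − (1/3)·636 = 90 and Ps = 64/7 + (1/7)·636 = 100.
The subsidy expands output by 636 − 615 = 21 past the efficient level; on those units the gap between marginal cost and willingness to pay runs from 0 up to 10.
DWL = ½ × 10 × 21 = 105.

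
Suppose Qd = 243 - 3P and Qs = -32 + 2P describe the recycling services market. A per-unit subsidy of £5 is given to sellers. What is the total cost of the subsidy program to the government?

Government cost = £420

Pre-subsidy: 243 - 3P = -32 + 2P gives P* = 55, Q* = 78.
With the subsidy, sellers receive Ps = Pb + 5 for each unit, where Pb is the price buyers pay.
Supply in terms of Pb becomes Qs = -32 + 2(Pb + 5) = -22 + 2Pb. Setting this equal to demand: 243 - 3Pb = -22 + 2Pb, so Pb = 53.
Sellers receive Ps = 53 + 5 = 58; Q' = 243 − 3·53 = 84.
Government outlay = subsidy × quantity = 5 × 84 = 420.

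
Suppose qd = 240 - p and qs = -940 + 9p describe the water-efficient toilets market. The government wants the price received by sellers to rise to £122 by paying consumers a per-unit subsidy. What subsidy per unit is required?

At a seller price of 122, quantity supplied is -940 + 9·122 = 158.
Buyers absorb 158 only when they pay pb with 240 − 1·pb = 158, i.e. pb = 82.
s = ps − pb = 122 − 82 = 40.

Required subsidy s = £40 per unit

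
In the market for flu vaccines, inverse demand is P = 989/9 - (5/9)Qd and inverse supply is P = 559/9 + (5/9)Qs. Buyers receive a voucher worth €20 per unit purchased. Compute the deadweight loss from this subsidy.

Pre-subsidy: 989/9 - (5/9)Q = 559/9 + (5/9)Q gives Q* = 43 and P* = 86.
With the rebate, buyers effectively pay Pb = Ps − 20, where Ps is the price sellers receive.
On the curves, Pb = 989/9 - (5/9)Q and Ps = 559/9 + (5/9)Q; the wedge Ps − Pb = 20 gives 559/9 + (5/9)Q − (989/9 - (5/9)Q) = 20, so Q' = 61.
Then Pb = 989/9 − (5/9)·61 = 76 and Ps = 559/9 + (5/9)·61 = 96.
The subsidy expands output by 61 − 43 = 18 past the efficient level; on those units the gap between marginal cost and willingness to pay runs from 0 up to 20.
DWL = ½ × 20 × 18 = 180.

Deadweight loss = €180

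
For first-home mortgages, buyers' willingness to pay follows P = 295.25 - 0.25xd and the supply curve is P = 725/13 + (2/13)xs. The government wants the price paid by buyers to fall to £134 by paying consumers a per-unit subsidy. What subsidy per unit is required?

Required subsidy s = £21 per unit

At a buyer price of 134, quantity demanded is 1181 − 4·134 = 645.
Sellers supply 645 only when they receive Ps = 725/13 + (2/13)·645 = 155.
s = Ps − Pb = 155 − 134 = 21.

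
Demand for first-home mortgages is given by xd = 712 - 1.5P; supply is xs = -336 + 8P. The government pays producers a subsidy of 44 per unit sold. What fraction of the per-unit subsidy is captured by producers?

Pre-subsidy: 712 - 1.5P = -336 + 8P gives P* = 2096/19, x* = 10384/19.
With the subsidy, sellers receive Ps = Pb + 44 for each unit, where Pb is the price buyers pay.
Supply in terms of Pb becomes xs = -336 + 8(Pb + 44) = 16 + 8Pb. Setting this equal to demand: 712 - 1.5Pb = 16 + 8Pb, so Pb = 1392/19.
Sellers receive Ps = 1392/19 + 44 = 2228/19; x' = 712 − 1.5·(1392/19) = 11440/19.
Buyers' price falls by P* − Pb = 2096/19 − 1392/19 = 704/19; sellers' price rises by Ps − P* = 2228/19 − 2096/19 = 132/19.
So producers capture (132/19)/44 = 3/19 of each unit of subsidy.

Producer share = 3/19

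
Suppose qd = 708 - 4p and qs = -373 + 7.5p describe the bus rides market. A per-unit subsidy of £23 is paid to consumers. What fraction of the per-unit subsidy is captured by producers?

Producer share = 8/23

Pre-subsidy: 708 - 4p = -373 + 7.5p gives p* = 94, q* = 332.
With the rebate, buyers effectively pay pb = ps − 23, where ps is the price sellers receive.
Demand in terms of ps becomes qd = 708 − 4(ps − 23) = 800 - 4ps. Setting this equal to supply: 800 - 4ps = -373 + 7.5ps, so ps = 102.
Buyers pay pb = 102 − 23 = 79; q' = -373 + 7.5·102 = 392.
Buyers' price falls by p* − pb = 94 − 79 = 15; sellers' price rises by ps − p* = 102 − 94 = 8.
So producers capture 8/23 = 8/23 of each unit of subsidy.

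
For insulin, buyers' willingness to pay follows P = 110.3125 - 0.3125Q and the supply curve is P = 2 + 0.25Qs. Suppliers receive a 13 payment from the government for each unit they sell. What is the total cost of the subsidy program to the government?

Pre-subsidy: 110.3125 - 0.3125Q = 2 + 0.25Q gives Q* = 1733/9 and P* = 1805/36.
With the subsidy, sellers receive Ps = Pb + 13 for each unit, where Pb is the price buyers pay.
On the curves, Pb = 110.3125 - 0.3125Q and Ps = 2 + 0.25Q; the wedge Ps − Pb = 13 gives 2 + 0.25Q − (110.3125 - 0.3125Q) = 13, so Q' = 647/3.
Then Pb = 110.3125 − 0.3125·(647/3) = 515/12 and Ps = 2 + 0.25·(647/3) = 671/12.
Government outlay = subsidy × quantity = 13 × 647/3 = 8411/3.

Government cost = 8411/3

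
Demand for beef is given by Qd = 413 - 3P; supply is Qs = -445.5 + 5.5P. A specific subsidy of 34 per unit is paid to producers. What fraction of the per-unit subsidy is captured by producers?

Producer share = 6/17

Pre-subsidy: 413 - 3P = -445.5 + 5.5P gives P* = 101, Q* = 110.
With the subsidy, sellers receive Ps = Pb + 34 for each unit, where Pb is the price buyers pay.
Supply in terms of Pb becomes Qs = -445.5 + 5.5(Pb + 34) = -258.5 + 5.5Pb. Setting this equal to demand: 413 - 3Pb = -258.5 + 5.5Pb, so Pb = 79.
Sellers receive Ps = 79 + 34 = 113; Q' = 413 − 3·79 = 176.
Buyers' price falls by P* − Pb = 101 − 79 = 22; sellers' price rises by Ps − P* = 113 − 101 = 12.
So producers capture 12/34 = 6/17 of each unit of subsidy.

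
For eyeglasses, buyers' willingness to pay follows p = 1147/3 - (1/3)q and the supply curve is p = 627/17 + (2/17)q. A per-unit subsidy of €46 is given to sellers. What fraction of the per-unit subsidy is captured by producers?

Pre-subsidy: 1147/3 - (1/3)q = 627/17 + (2/17)q gives q* = 766 and p* = 127.
With the subsidy, sellers receive ps = pb + 46 for each unit, where pb is the price buyers pay.
On the curves, pb = 1147/3 - (1/3)q and ps = 627/17 + (2/17)q; the wedge ps − pb = 46 gives 627/17 + (2/17)q − (1147/3 - (1/3)q) = 46, so q' = 868.
Then pb = 1147/3 − (1/3)·868 = 93 and ps = 627/17 + (2/17)·868 = 139.
Buyers' price falls by p* − pb = 127 − 93 = 34; sellers' price rises by ps − p* = 139 − 127 = 12.
So producers capture 12/46 = 6/23 of each unit of subsidy.

Producer share = 6/23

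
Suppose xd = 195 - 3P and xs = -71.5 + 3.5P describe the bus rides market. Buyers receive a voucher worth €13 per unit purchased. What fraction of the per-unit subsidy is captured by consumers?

Consumer share = 7/13

Pre-subsidy: 195 - 3P = -71.5 + 3.5P gives P* = 41, x* = 72.
With the rebate, buyers effectively pay Pb = Ps − 13, where Ps is the price sellers receive.
Demand in terms of Ps becomes xd = 195 − 3(Ps − 13) = 234 - 3Ps. Setting this equal to supply: 234 - 3Ps = -71.5 + 3.5Ps, so Ps = 47.
Buyers pay Pb = 47 − 13 = 34; x' = -71.5 + 3.5·47 = 93.
Buyers' price falls by P* − Pb = 41 − 34 = 7; sellers' price rises by Ps − P* = 47 − 41 = 6.
So consumers capture 7/13 = 7/13 of each unit of subsidy.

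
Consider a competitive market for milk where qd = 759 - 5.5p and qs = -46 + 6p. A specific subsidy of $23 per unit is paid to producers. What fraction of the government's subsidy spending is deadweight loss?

DWL / government spending = 0.075

Pre-subsidy: 759 - 5.5p = -46 + 6p gives p* = 70, q* = 374.
With the subsidy, sellers receive ps = pb + 23 for each unit, where pb is the price buyers pay.
Supply in terms of pb becomes qs = -46 + 6(pb + 23) = 92 + 6pb. Setting this equal to demand: 759 - 5.5pb = 92 + 6pb, so pb = 58.
Sellers receive ps = 58 + 23 = 81; q' = 759 − 5.5·58 = 440.
ΔCS = ½(374 + 440)(70 − 58) = 4884; ΔPS = ½(374 + 440)(81 − 70) = 4477.
Government spending = 23 × 440 = 10120.
DWL = ½ × 23 × (440 − 374) = 759; fraction = 759 / 10120 = 0.075.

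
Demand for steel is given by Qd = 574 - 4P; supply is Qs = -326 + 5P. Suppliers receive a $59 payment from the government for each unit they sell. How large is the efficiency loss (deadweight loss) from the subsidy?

Pre-subsidy: 574 - 4P = -326 + 5P gives P* = 100, Q* = 174.
With the subsidy, sellers receive Ps = Pb + 59 for each unit, where Pb is the price buyers pay.
Supply in terms of Pb becomes Qs = -326 + 5(Pb + 59) = -31 + 5Pb. Setting this equal to demand: 574 - 4Pb = -31 + 5Pb, so Pb = 605/9.
Sellers receive Ps = 605/9 + 59 = 1136/9; Q' = 574 − 4·(605/9) = 2746/9.
The subsidy expands output by 2746/9 − 174 = 1180/9 past the efficient level; on those units the gap between marginal cost and willingness to pay runs from 0 up to 59.
DWL = ½ × 59 × 1180/9 = 34810/9.

Deadweight loss = 34810/9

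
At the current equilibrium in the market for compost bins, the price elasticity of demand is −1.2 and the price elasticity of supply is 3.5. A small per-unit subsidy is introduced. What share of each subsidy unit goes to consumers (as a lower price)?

Consumer share = 35/47

For a small subsidy around the equilibrium, the benefit split depends on the relative slopes, which at a point are proportional to the elasticities.
Buyer share = εs/(εs + |εd|) = 3.5/(3.5 + 1.2) = 35/47; seller share = |εd|/(εs + |εd|) = 12/47.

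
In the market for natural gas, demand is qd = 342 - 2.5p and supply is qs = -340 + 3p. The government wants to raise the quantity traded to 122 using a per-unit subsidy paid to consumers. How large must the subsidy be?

Required subsidy s = 66 per unit

At q = 122, invert demand for the buyer price: pb = (342 − 122)/2.5 = 88; invert supply for the seller price: ps = (122 − (-340))/3 = 154.
The subsidy must fill the gap: s = ps − pb = 154 − 88 = 66.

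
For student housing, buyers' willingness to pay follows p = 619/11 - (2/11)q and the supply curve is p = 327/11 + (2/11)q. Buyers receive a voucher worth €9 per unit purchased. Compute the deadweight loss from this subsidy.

Deadweight loss = €111.375

Pre-subsidy: 619/11 - (2/11)q = 327/11 + (2/11)q gives q* = 73 and p* = 43.
With the rebate, buyers effectively pay pb = ps − 9, where ps is the price sellers receive.
On the curves, pb = 619/11 - (2/11)q and ps = 327/11 + (2/11)q; the wedge ps − pb = 9 gives 327/11 + (2/11)q − (619/11 - (2/11)q) = 9, so q' = 97.75.
Then pb = 619/11 − (2/11)·97.75 = 38.5 and ps = 327/11 + (2/11)·97.75 = 47.5.
The subsidy expands output by 97.75 − 73 = 24.75 past the efficient level; on those units the gap between marginal cost and willingness to pay runs from 0 up to 9.
DWL = ½ × 9 × 24.75 = 111.375.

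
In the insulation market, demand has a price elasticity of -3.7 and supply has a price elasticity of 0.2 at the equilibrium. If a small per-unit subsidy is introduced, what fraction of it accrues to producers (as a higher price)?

Producer share = 37/39

For a small subsidy around the equilibrium, the benefit split depends on the relative slopes, which at a point are proportional to the elasticities.
Buyer share = εs/(εs + |εd|) = 0.2/(0.2 + 3.7) = 2/39; seller share = |εd|/(εs + |εd|) = 37/39.
So producers capture 37/39 of the subsidy.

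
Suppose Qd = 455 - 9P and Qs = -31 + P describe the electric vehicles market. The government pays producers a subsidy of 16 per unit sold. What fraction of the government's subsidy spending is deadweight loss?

Pre-subsidy: 455 - 9P = -31 + P gives P* = 48.6, Q* = 17.6.
With the subsidy, sellers receive Ps = Pb + 16 for each unit, where Pb is the price buyers pay.
Supply in terms of Pb becomes Qs = -31 + 1(Pb + 16) = -15 + Pb. Setting this equal to demand: 455 - 9Pb = -15 + Pb, so Pb = 47.
Sellers receive Ps = 47 + 16 = 63; Q' = 455 − 9·47 = 32.
ΔCS = ½(17.6 + 32)(48.6 − 47) = 39.68; ΔPS = ½(17.6 + 32)(63 − 48.6) = 357.12.
Government spending = 16 × 32 = 512.
DWL = ½ × 16 × (32 − 17.6) = 115.2; fraction = 115.2 / 512 = 0.225.

DWL / government spending = 0.225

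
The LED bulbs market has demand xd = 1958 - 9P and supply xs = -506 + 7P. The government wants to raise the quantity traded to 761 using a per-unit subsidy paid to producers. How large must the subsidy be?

Required subsidy s = 48 per unit

At x = 761, invert demand for the buyer price: Pb = (1958 − 761)/9 = 133; invert supply for the seller price: Ps = (761 − (-506))/7 = 181.
The subsidy must fill the gap: s = Ps − Pb = 181 − 133 = 48.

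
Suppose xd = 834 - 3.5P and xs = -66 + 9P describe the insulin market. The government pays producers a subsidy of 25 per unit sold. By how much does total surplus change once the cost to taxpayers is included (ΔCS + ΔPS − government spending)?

Pre-subsidy: 834 - 3.5P = -66 + 9P gives P* = 72, x* = 582.
With the subsidy, sellers receive Ps = Pb + 25 for each unit, where Pb is the price buyers pay.
Supply in terms of Pb becomes xs = -66 + 9(Pb + 25) = 159 + 9Pb. Setting this equal to demand: 834 - 3.5Pb = 159 + 9Pb, so Pb = 54.
Sellers receive Ps = 54 + 25 = 79; x' = 834 − 3.5·54 = 645.
ΔCS = ½(582 + 645)(72 − 54) = 11043; ΔPS = ½(582 + 645)(79 − 72) = 4294.5.
Government spending = 25 × 645 = 16125.
Net change = 11043 + 4294.5 − 16125 = -787.5. The loss equals the DWL triangle ½·25·63.

Net change in total surplus = -787.5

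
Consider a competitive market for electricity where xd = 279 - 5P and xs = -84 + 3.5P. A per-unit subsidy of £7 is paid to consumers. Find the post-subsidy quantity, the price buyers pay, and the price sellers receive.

Pre-subsidy: 279 - 5P = -84 + 3.5P gives P* = 726/17, x* = 1113/17.
With the rebate, buyers effectively pay Pb = Ps − 7, where Ps is the price sellers receive.
Demand in terms of Ps becomes xd = 279 − 5(Ps − 7) = 314 - 5Ps. Setting this equal to supply: 314 - 5Ps = -84 + 3.5Ps, so Ps = 796/17.
Buyers pay Pb = 796/17 − 7 = 677/17; x' = -84 + 3.5·(796/17) = 1358/17.

x' = 1358/17; buyers pay 677/17; sellers receive 796/17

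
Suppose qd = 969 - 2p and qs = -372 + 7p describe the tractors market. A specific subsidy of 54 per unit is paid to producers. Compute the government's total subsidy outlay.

Government cost = 40770

Pre-subsidy: 969 - 2p = -372 + 7p gives p* = 149, q* = 671.
With the subsidy, sellers receive ps = pb + 54 for each unit, where pb is the price buyers pay.
Supply in terms of pb becomes qs = -372 + 7(pb + 54) = 6 + 7pb. Setting this equal to demand: 969 - 2pb = 6 + 7pb, so pb = 107.
Sellers receive ps = 107 + 54 = 161; q' = 969 − 2·107 = 755.
Government outlay = subsidy × quantity = 54 × 755 = 40770.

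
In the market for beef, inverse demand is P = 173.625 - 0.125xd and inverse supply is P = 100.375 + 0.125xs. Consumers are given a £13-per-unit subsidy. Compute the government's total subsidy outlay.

Pre-subsidy: 173.625 - 0.125x = 100.375 + 0.125x gives x* = 293 and P* = 137.
With the rebate, buyers effectively pay Pb = Ps − 13, where Ps is the price sellers receive.
On the curves, Pb = 173.625 - 0.125x and Ps = 100.375 + 0.125x; the wedge Ps − Pb = 13 gives 100.375 + 0.125x − (173.625 - 0.125x) = 13, so x' = 345.
Then Pb = 173.625 − 0.125·345 = 130.5 and Ps = 100.375 + 0.125·345 = 143.5.
Government outlay = subsidy × quantity = 13 × 345 = 4485.

Government cost = £4485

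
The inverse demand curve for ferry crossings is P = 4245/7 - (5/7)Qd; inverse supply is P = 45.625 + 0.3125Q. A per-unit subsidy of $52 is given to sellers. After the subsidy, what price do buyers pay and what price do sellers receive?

Buyers pay 4143/23; sellers receive 5339/23

Pre-subsidy: 4245/7 - (5/7)Q = 45.625 + 0.3125Q gives Q* = 12562/23 and P* = 4975/23.
With the subsidy, sellers receive Ps = Pb + 52 for each unit, where Pb is the price buyers pay.
On the curves, Pb = 4245/7 - (5/7)Q and Ps = 45.625 + 0.3125Q; the wedge Ps − Pb = 52 gives 45.625 + 0.3125Q − (4245/7 - (5/7)Q) = 52, so Q' = 68634/115.
Then Pb = 4245/7 − (5/7)·(68634/115) = 4143/23 and Ps = 45.625 + 0.3125·(68634/115) = 5339/23.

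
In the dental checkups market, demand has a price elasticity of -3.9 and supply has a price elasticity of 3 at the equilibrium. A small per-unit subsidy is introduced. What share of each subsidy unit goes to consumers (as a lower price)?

For a small subsidy around the equilibrium, the benefit split depends on the relative slopes, which at a point are proportional to the elasticities.
Buyer share = εs/(εs + |εd|) = 3/(3 + 3.9) = 10/23; seller share = |εd|/(εs + |εd|) = 13/23.

Consumer share = 10/23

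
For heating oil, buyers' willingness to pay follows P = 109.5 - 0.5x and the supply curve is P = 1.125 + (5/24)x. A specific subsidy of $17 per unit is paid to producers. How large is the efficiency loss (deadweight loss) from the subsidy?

Pre-subsidy: 109.5 - 0.5x = 1.125 + (5/24)x gives x* = 153 and P* = 33.
With the subsidy, sellers receive Ps = Pb + 17 for each unit, where Pb is the price buyers pay.
On the curves, Pb = 109.5 - 0.5x and Ps = 1.125 + (5/24)x; the wedge Ps − Pb = 17 gives 1.125 + (5/24)x − (109.5 - 0.5x) = 17, so x' = 177.
Then Pb = 109.5 − 0.5·177 = 21 and Ps = 1.125 + (5/24)·177 = 38.
The subsidy expands output by 177 − 153 = 24 past the efficient level; on those units the gap between marginal cost and willingness to pay runs from 0 up to 17.
DWL = ½ × 17 × 24 = 204.

Deadweight loss = $204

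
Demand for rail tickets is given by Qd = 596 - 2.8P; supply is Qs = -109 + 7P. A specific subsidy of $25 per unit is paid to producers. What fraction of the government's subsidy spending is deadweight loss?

DWL / government spending = 175/3112

Pre-subsidy: 596 - 2.8P = -109 + 7P gives P* = 3525/49, Q* = 2762/7.
With the subsidy, sellers receive Ps = Pb + 25 for each unit, where Pb is the price buyers pay.
Supply in terms of Pb becomes Qs = -109 + 7(Pb + 25) = 66 + 7Pb. Setting this equal to demand: 596 - 2.8Pb = 66 + 7Pb, so Pb = 2650/49.
Sellers receive Ps = 2650/49 + 25 = 3875/49; Q' = 596 − 2.8·(2650/49) = 3112/7.
ΔCS = ½(2762/7 + 3112/7)(3525/49 − 2650/49) = 367125/49; ΔPS = ½(2762/7 + 3112/7)(3875/49 − 3525/49) = 146850/49.
Government spending = 25 × 3112/7 = 77800/7.
DWL = ½ × 25 × (3112/7 − 2762/7) = 625; fraction = 625 / (77800/7) = 175/3112.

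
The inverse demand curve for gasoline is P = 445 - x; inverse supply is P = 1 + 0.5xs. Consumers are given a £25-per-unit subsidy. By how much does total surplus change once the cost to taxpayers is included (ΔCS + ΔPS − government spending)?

Net change in total surplus = -625/3

Pre-subsidy: 445 - x = 1 + 0.5x gives x* = 296 and P* = 149.
With the rebate, buyers effectively pay Pb = Ps − 25, where Ps is the price sellers receive.
On the curves, Pb = 445 - x and Ps = 1 + 0.5x; the wedge Ps − Pb = 25 gives 1 + 0.5x − (445 - x) = 25, so x' = 938/3.
Then Pb = 445 − 1·(938/3) = 397/3 and Ps = 1 + 0.5·(938/3) = 472/3.
ΔCS = ½(296 + 938/3)(149 − 397/3) = 45650/9; ΔPS = ½(296 + 938/3)(472/3 − 149) = 22825/9.
Government spending = 25 × 938/3 = 23450/3.
Net change = 45650/9 + 22825/9 − 23450/3 = -625/3. The loss equals the DWL triangle ½·25·50/3.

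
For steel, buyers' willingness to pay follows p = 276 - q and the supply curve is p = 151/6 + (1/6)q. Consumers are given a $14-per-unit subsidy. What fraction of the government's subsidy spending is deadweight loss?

Pre-subsidy: 276 - q = 151/6 + (1/6)q gives q* = 215 and p* = 61.
With the rebate, buyers effectively pay pb = ps − 14, where ps is the price sellers receive.
On the curves, pb = 276 - q and ps = 151/6 + (1/6)q; the wedge ps − pb = 14 gives 151/6 + (1/6)q − (276 - q) = 14, so q' = 227.
Then pb = 276 − 1·227 = 49 and ps = 151/6 + (1/6)·227 = 63.
ΔCS = ½(215 + 227)(61 − 49) = 2652; ΔPS = ½(215 + 227)(63 − 61) = 442.
Government spending = 14 × 227 = 3178.
DWL = ½ × 14 × (227 − 215) = 84; fraction = 84 / 3178 = 6/227.

DWL / government spending = 6/227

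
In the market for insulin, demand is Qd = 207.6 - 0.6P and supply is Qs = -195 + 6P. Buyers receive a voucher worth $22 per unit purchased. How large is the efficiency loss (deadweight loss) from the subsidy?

Deadweight loss = $132

Pre-subsidy: 207.6 - 0.6P = -195 + 6P gives P* = 61, Q* = 171.
With the rebate, buyers effectively pay Pb = Ps − 22, where Ps is the price sellers receive.
Demand in terms of Ps becomes Qd = 207.6 − 0.6(Ps − 22) = 220.8 - 0.6Ps. Setting this equal to supply: 220.8 - 0.6Ps = -195 + 6Ps, so Ps = 63.
Buyers pay Pb = 63 − 22 = 41; Q' = -195 + 6·63 = 183.
The subsidy expands output by 183 − 171 = 12 past the efficient level; on those units the gap between marginal cost and willingness to pay runs from 0 up to 22.
DWL = ½ × 22 × 12 = 132.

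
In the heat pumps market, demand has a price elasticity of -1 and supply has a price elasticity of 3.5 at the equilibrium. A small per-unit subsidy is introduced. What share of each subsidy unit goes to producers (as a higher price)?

For a small subsidy around the equilibrium, the benefit split depends on the relative slopes, which at a point are proportional to the elasticities.
Buyer share = εs/(εs + |εd|) = 3.5/(3.5 + 1) = 7/9; seller share = |εd|/(εs + |εd|) = 2/9.
So producers capture 2/9 of the subsidy.

Producer share = 2/9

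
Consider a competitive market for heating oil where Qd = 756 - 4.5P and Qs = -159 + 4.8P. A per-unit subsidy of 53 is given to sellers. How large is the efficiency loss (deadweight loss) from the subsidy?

Deadweight loss = 101124/31

Pre-subsidy: 756 - 4.5P = -159 + 4.8P gives P* = 3050/31, Q* = 9711/31.
With the subsidy, sellers receive Ps = Pb + 53 for each unit, where Pb is the price buyers pay.
Supply in terms of Pb becomes Qs = -159 + 4.8(Pb + 53) = 95.4 + 4.8Pb. Setting this equal to demand: 756 - 4.5Pb = 95.4 + 4.8Pb, so Pb = 2202/31.
Sellers receive Ps = 2202/31 + 53 = 3845/31; Q' = 756 − 4.5·(2202/31) = 13527/31.
The subsidy expands output by 13527/31 − 9711/31 = 3816/31 past the efficient level; on those units the gap between marginal cost and willingness to pay runs from 0 up to 53.
DWL = ½ × 53 × 3816/31 = 101124/31.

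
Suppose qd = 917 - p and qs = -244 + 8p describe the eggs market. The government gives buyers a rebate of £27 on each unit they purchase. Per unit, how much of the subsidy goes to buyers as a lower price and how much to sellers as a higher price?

Buyers gain £24 per unit; sellers gain £3 per unit

Pre-subsidy: 917 - p = -244 + 8p gives p* = 129, q* = 788.
With the rebate, buyers effectively pay pb = ps − 27, where ps is the price sellers receive.
Demand in terms of ps becomes qd = 917 − 1(ps − 27) = 944 - ps. Setting this equal to supply: 944 - ps = -244 + 8ps, so ps = 132.
Buyers pay pb = 132 − 27 = 105; q' = -244 + 8·132 = 812.
Buyers' price falls by p* − pb = 129 − 105 = 24; sellers' price rises by ps − p* = 132 − 129 = 3.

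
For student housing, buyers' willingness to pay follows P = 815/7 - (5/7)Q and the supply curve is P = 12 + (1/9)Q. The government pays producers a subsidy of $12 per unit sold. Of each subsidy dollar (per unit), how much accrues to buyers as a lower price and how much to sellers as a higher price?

Pre-subsidy: 815/7 - (5/7)Q = 12 + (1/9)Q gives Q* = 6579/52 and P* = 1355/52.
With the subsidy, sellers receive Ps = Pb + 12 for each unit, where Pb is the price buyers pay.
On the curves, Pb = 815/7 - (5/7)Q and Ps = 12 + (1/9)Q; the wedge Ps − Pb = 12 gives 12 + (1/9)Q − (815/7 - (5/7)Q) = 12, so Q' = 7335/52.
Then Pb = 815/7 − (5/7)·(7335/52) = 815/52 and Ps = 12 + (1/9)·(7335/52) = 1439/52.
Buyers' price falls by P* − Pb = 1355/52 − 815/52 = 135/13; sellers' price rises by Ps − P* = 1439/52 − 1355/52 = 21/13.

Buyers gain 135/13 per unit; sellers gain 21/13 per unit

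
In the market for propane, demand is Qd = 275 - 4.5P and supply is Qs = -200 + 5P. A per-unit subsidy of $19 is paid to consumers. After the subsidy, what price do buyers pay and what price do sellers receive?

Buyers pay $40; sellers receive $59

Pre-subsidy: 275 - 4.5P = -200 + 5P gives P* = 50, Q* = 50.
With the rebate, buyers effectively pay Pb = Ps − 19, where Ps is the price sellers receive.
Demand in terms of Ps becomes Qd = 275 − 4.5(Ps − 19) = 360.5 - 4.5Ps. Setting this equal to supply: 360.5 - 4.5Ps = -200 + 5Ps, so Ps = 59.
Buyers pay Pb = 59 − 19 = 40; Q' = -200 + 5·59 = 95.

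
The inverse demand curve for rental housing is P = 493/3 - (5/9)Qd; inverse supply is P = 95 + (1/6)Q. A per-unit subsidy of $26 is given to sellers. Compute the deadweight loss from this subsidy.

Pre-subsidy: 493/3 - (5/9)Q = 95 + (1/6)Q gives Q* = 96 and P* = 111.
With the subsidy, sellers receive Ps = Pb + 26 for each unit, where Pb is the price buyers pay.
On the curves, Pb = 493/3 - (5/9)Q and Ps = 95 + (1/6)Q; the wedge Ps − Pb = 26 gives 95 + (1/6)Q − (493/3 - (5/9)Q) = 26, so Q' = 132.
Then Pb = 493/3 − (5/9)·132 = 91 and Ps = 95 + (1/6)·132 = 117.
The subsidy expands output by 132 − 96 = 36 past the efficient level; on those units the gap between marginal cost and willingness to pay runs from 0 up to 26.
DWL = ½ × 26 × 36 = 468.

Deadweight loss = $468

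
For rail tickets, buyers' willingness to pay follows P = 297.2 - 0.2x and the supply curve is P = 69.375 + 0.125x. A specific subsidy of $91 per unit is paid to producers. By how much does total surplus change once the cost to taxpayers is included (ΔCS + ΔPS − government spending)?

Net change in total surplus = -$12740

Pre-subsidy: 297.2 - 0.2x = 69.375 + 0.125x gives x* = 701 and P* = 157.
With the subsidy, sellers receive Ps = Pb + 91 for each unit, where Pb is the price buyers pay.
On the curves, Pb = 297.2 - 0.2x and Ps = 69.375 + 0.125x; the wedge Ps − Pb = 91 gives 69.375 + 0.125x − (297.2 - 0.2x) = 91, so x' = 981.
Then Pb = 297.2 − 0.2·981 = 101 and Ps = 69.375 + 0.125·981 = 192.
ΔCS = ½(701 + 981)(157 − 101) = 47096; ΔPS = ½(701 + 981)(192 − 157) = 29435.
Government spending = 91 × 981 = 89271.
Net change = 47096 + 29435 − 89271 = -12740. The loss equals the DWL triangle ½·91·280.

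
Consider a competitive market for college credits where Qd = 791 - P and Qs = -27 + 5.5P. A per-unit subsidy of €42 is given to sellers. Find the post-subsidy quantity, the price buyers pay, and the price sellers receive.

Q' = 9109/13; buyers pay 1174/13; sellers receive 1720/13

Pre-subsidy: 791 - P = -27 + 5.5P gives P* = 1636/13, Q* = 8647/13.
With the subsidy, sellers receive Ps = Pb + 42 for each unit, where Pb is the price buyers pay.
Supply in terms of Pb becomes Qs = -27 + 5.5(Pb + 42) = 204 + 5.5Pb. Setting this equal to demand: 791 - Pb = 204 + 5.5Pb, so Pb = 1174/13.
Sellers receive Ps = 1174/13 + 42 = 1720/13; Q' = 791 − 1·(1174/13) = 9109/13.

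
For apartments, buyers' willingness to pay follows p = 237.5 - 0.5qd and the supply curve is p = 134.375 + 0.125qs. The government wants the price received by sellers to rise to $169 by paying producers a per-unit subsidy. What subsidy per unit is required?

At a seller price of 169, quantity supplied is -1075 + 8·169 = 277.
Buyers absorb 277 only when they pay pb = 237.5 − 0.5·277 = 99.
s = ps − pb = 169 − 99 = 70.

Required subsidy s = $70 per unit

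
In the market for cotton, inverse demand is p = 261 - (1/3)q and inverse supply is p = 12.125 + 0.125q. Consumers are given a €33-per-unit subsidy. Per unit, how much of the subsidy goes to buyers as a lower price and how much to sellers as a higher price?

Buyers gain €24 per unit; sellers gain €9 per unit

Pre-subsidy: 261 - (1/3)q = 12.125 + 0.125q gives q* = 543 and p* = 80.
With the rebate, buyers effectively pay pb = ps − 33, where ps is the price sellers receive.
On the curves, pb = 261 - (1/3)q and ps = 12.125 + 0.125q; the wedge ps − pb = 33 gives 12.125 + 0.125q − (261 - (1/3)q) = 33, so q' = 615.
Then pb = 261 − (1/3)·615 = 56 and ps = 12.125 + 0.125·615 = 89.
Buyers' price falls by p* − pb = 80 − 56 = 24; sellers' price rises by ps − p* = 89 − 80 = 9.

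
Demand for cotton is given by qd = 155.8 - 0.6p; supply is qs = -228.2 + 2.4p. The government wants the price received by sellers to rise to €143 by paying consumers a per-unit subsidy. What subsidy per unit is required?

At a seller price of 143, quantity supplied is -228.2 + 2.4·143 = 115.
Buyers absorb 115 only when they pay pb with 155.8 − 0.6·pb = 115, i.e. pb = 68.
s = ps − pb = 143 − 68 = 75.

Required subsidy s = €75 per unit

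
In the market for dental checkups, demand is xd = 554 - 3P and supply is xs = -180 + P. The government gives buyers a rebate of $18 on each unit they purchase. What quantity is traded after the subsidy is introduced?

Pre-subsidy: 554 - 3P = -180 + P gives P* = 183.5, x* = 3.5.
With the rebate, buyers effectively pay Pb = Ps − 18, where Ps is the price sellers receive.
Demand in terms of Ps becomes xd = 554 − 3(Ps − 18) = 608 - 3Ps. Setting this equal to supply: 608 - 3Ps = -180 + Ps, so Ps = 197.
Buyers pay Pb = 197 − 18 = 179; x' = -180 + 1·197 = 17.

x' = 17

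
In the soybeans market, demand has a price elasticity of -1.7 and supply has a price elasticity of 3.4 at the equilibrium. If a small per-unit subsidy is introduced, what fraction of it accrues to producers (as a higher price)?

Producer share = 1/3

For a small subsidy around the equilibrium, the benefit split depends on the relative slopes, which at a point are proportional to the elasticities.
Buyer share = εs/(εs + |εd|) = 3.4/(3.4 + 1.7) = 2/3; seller share = |εd|/(εs + |εd|) = 1/3.
So producers capture 1/3 of the subsidy.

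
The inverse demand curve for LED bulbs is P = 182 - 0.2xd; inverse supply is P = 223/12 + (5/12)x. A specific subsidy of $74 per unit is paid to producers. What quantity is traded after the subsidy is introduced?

Pre-subsidy: 182 - 0.2x = 223/12 + (5/12)x gives x* = 265 and P* = 129.
With the subsidy, sellers receive Ps = Pb + 74 for each unit, where Pb is the price buyers pay.
On the curves, Pb = 182 - 0.2x and Ps = 223/12 + (5/12)x; the wedge Ps − Pb = 74 gives 223/12 + (5/12)x − (182 - 0.2x) = 74, so x' = 385.
Then Pb = 182 − 0.2·385 = 105 and Ps = 223/12 + (5/12)·385 = 179.

x' = 385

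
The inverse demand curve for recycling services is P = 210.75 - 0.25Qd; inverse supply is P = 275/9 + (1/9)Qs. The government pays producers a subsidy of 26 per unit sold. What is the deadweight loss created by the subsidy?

Pre-subsidy: 210.75 - 0.25Q = 275/9 + (1/9)Q gives Q* = 499 and P* = 86.
With the subsidy, sellers receive Ps = Pb + 26 for each unit, where Pb is the price buyers pay.
On the curves, Pb = 210.75 - 0.25Q and Ps = 275/9 + (1/9)Q; the wedge Ps − Pb = 26 gives 275/9 + (1/9)Q − (210.75 - 0.25Q) = 26, so Q' = 571.
Then Pb = 210.75 − 0.25·571 = 68 and Ps = 275/9 + (1/9)·571 = 94.
The subsidy expands output by 571 − 499 = 72 past the efficient level; on those units the gap between marginal cost and willingness to pay runs from 0 up to 26.
DWL = ½ × 26 × 72 = 936.

Deadweight loss = 936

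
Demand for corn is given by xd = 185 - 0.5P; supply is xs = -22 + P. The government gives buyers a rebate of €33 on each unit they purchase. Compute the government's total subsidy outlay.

Government cost = €4191

Pre-subsidy: 185 - 0.5P = -22 + P gives P* = 138, x* = 116.
With the rebate, buyers effectively pay Pb = Ps − 33, where Ps is the price sellers receive.
Demand in terms of Ps becomes xd = 185 − 0.5(Ps − 33) = 201.5 - 0.5Ps. Setting this equal to supply: 201.5 - 0.5Ps = -22 + Ps, so Ps = 149.
Buyers pay Pb = 149 − 33 = 116; x' = -22 + 1·149 = 127.
Government outlay = subsidy × quantity = 33 × 127 = 4191.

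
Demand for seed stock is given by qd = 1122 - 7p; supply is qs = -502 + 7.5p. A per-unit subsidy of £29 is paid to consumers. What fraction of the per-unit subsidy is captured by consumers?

Consumer share = 15/29

Pre-subsidy: 1122 - 7p = -502 + 7.5p gives p* = 112, q* = 338.
With the rebate, buyers effectively pay pb = ps − 29, where ps is the price sellers receive.
Demand in terms of ps becomes qd = 1122 − 7(ps − 29) = 1325 - 7ps. Setting this equal to supply: 1325 - 7ps = -502 + 7.5ps, so ps = 126.
Buyers pay pb = 126 − 29 = 97; q' = -502 + 7.5·126 = 443.
Buyers' price falls by p* − pb = 112 − 97 = 15; sellers' price rises by ps − p* = 126 − 112 = 14.
So consumers capture 15/29 = 15/29 of each unit of subsidy.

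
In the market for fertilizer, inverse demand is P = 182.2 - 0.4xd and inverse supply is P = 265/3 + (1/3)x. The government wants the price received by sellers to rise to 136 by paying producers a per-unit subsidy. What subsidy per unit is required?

Required subsidy s = 11 per unit

At a seller price of 136, quantity supplied is -265 + 3·136 = 143.
Buyers absorb 143 only when they pay Pb = 182.2 − 0.4·143 = 125.
s = Ps − Pb = 136 − 125 = 11.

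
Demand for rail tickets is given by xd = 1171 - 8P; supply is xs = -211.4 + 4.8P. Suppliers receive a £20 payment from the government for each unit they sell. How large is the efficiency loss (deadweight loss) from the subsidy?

Pre-subsidy: 1171 - 8P = -211.4 + 4.8P gives P* = 108, x* = 307.
With the subsidy, sellers receive Ps = Pb + 20 for each unit, where Pb is the price buyers pay.
Supply in terms of Pb becomes xs = -211.4 + 4.8(Pb + 20) = -115.4 + 4.8Pb. Setting this equal to demand: 1171 - 8Pb = -115.4 + 4.8Pb, so Pb = 100.5.
Sellers receive Ps = 100.5 + 20 = 120.5; x' = 1171 − 8·100.5 = 367.
The subsidy expands output by 367 − 307 = 60 past the efficient level; on those units the gap between marginal cost and willingness to pay runs from 0 up to 20.
DWL = ½ × 20 × 60 = 600.

Deadweight loss = £600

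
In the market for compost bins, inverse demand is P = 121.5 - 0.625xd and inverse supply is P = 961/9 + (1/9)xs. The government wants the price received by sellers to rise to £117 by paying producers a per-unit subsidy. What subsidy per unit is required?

Required subsidy s = £53 per unit

At a seller price of 117, quantity supplied is -961 + 9·117 = 92.
Buyers absorb 92 only when they pay Pb = 121.5 − 0.625·92 = 64.
s = Ps − Pb = 117 − 64 = 53.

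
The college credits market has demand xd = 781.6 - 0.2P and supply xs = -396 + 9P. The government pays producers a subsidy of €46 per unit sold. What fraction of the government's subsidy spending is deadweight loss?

DWL / government spending = 1/170

Pre-subsidy: 781.6 - 0.2P = -396 + 9P gives P* = 128, x* = 756.
With the subsidy, sellers receive Ps = Pb + 46 for each unit, where Pb is the price buyers pay.
Supply in terms of Pb becomes xs = -396 + 9(Pb + 46) = 18 + 9Pb. Setting this equal to demand: 781.6 - 0.2Pb = 18 + 9Pb, so Pb = 83.
Sellers receive Ps = 83 + 46 = 129; x' = 781.6 − 0.2·83 = 765.
ΔCS = ½(756 + 765)(128 − 83) = 34222.5; ΔPS = ½(756 + 765)(129 − 128) = 760.5.
Government spending = 46 × 765 = 35190.
DWL = ½ × 46 × (765 − 756) = 207; fraction = 207 / 35190 = 1/170.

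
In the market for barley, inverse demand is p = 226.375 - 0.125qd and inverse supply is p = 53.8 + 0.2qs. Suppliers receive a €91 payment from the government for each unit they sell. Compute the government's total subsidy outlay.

Pre-subsidy: 226.375 - 0.125q = 53.8 + 0.2q gives q* = 531 and p* = 160.
With the subsidy, sellers receive ps = pb + 91 for each unit, where pb is the price buyers pay.
On the curves, pb = 226.375 - 0.125q and ps = 53.8 + 0.2q; the wedge ps − pb = 91 gives 53.8 + 0.2q − (226.375 - 0.125q) = 91, so q' = 811.
Then pb = 226.375 − 0.125·811 = 125 and ps = 53.8 + 0.2·811 = 216.
Government outlay = subsidy × quantity = 91 × 811 = 73801.

Government cost = €73801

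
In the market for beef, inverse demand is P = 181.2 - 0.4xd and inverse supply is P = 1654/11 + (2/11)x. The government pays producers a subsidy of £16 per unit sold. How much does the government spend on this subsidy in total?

Government cost = £1288

Pre-subsidy: 181.2 - 0.4x = 1654/11 + (2/11)x gives x* = 53 and P* = 160.
With the subsidy, sellers receive Ps = Pb + 16 for each unit, where Pb is the price buyers pay.
On the curves, Pb = 181.2 - 0.4x and Ps = 1654/11 + (2/11)x; the wedge Ps − Pb = 16 gives 1654/11 + (2/11)x − (181.2 - 0.4x) = 16, so x' = 80.5.
Then Pb = 181.2 − 0.4·80.5 = 149 and Ps = 1654/11 + (2/11)·80.5 = 165.
Government outlay = subsidy × quantity = 16 × 80.5 = 1288.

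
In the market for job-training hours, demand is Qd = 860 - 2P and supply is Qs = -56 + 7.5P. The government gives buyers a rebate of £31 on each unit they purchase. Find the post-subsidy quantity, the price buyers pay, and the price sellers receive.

Pre-subsidy: 860 - 2P = -56 + 7.5P gives P* = 1832/19, Q* = 12676/19.
With the rebate, buyers effectively pay Pb = Ps − 31, where Ps is the price sellers receive.
Demand in terms of Ps becomes Qd = 860 − 2(Ps − 31) = 922 - 2Ps. Setting this equal to supply: 922 - 2Ps = -56 + 7.5Ps, so Ps = 1956/19.
Buyers pay Pb = 1956/19 − 31 = 1367/19; Q' = -56 + 7.5·(1956/19) = 13606/19.

Q' = 13606/19; buyers pay 1367/19; sellers receive 1956/19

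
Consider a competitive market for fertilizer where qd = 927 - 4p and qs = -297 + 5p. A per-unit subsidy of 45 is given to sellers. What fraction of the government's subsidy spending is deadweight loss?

Pre-subsidy: 927 - 4p = -297 + 5p gives p* = 136, q* = 383.
With the subsidy, sellers receive ps = pb + 45 for each unit, where pb is the price buyers pay.
Supply in terms of pb becomes qs = -297 + 5(pb + 45) = -72 + 5pb. Setting this equal to demand: 927 - 4pb = -72 + 5pb, so pb = 111.
Sellers receive ps = 111 + 45 = 156; q' = 927 − 4·111 = 483.
ΔCS = ½(383 + 483)(136 − 111) = 10825; ΔPS = ½(383 + 483)(156 − 136) = 8660.
Government spending = 45 × 483 = 21735.
DWL = ½ × 45 × (483 − 383) = 2250; fraction = 2250 / 21735 = 50/483.

DWL / government spending = 50/483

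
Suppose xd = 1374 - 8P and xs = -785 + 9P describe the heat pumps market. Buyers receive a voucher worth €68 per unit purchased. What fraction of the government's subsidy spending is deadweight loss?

Pre-subsidy: 1374 - 8P = -785 + 9P gives P* = 127, x* = 358.
With the rebate, buyers effectively pay Pb = Ps − 68, where Ps is the price sellers receive.
Demand in terms of Ps becomes xd = 1374 − 8(Ps − 68) = 1918 - 8Ps. Setting this equal to supply: 1918 - 8Ps = -785 + 9Ps, so Ps = 159.
Buyers pay Pb = 159 − 68 = 91; x' = -785 + 9·159 = 646.
ΔCS = ½(358 + 646)(127 − 91) = 18072; ΔPS = ½(358 + 646)(159 − 127) = 16064.
Government spending = 68 × 646 = 43928.
DWL = ½ × 68 × (646 − 358) = 9792; fraction = 9792 / 43928 = 72/323.

DWL / government spending = 72/323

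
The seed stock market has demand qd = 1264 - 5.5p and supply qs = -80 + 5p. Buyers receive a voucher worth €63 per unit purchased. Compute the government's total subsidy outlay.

Government cost = €45675

Pre-subsidy: 1264 - 5.5p = -80 + 5p gives p* = 128, q* = 560.
With the rebate, buyers effectively pay pb = ps − 63, where ps is the price sellers receive.
Demand in terms of ps becomes qd = 1264 − 5.5(ps − 63) = 1610.5 - 5.5ps. Setting this equal to supply: 1610.5 - 5.5ps = -80 + 5ps, so ps = 161.
Buyers pay pb = 161 − 63 = 98; q' = -80 + 5·161 = 725.
Government outlay = subsidy × quantity = 63 × 725 = 45675.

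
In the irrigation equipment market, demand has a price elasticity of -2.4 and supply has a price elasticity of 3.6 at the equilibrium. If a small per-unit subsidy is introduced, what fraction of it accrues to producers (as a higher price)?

Producer share = 0.4

For a small subsidy around the equilibrium, the benefit split depends on the relative slopes, which at a point are proportional to the elasticities.
Buyer share = εs/(εs + |εd|) = 3.6/(3.6 + 2.4) = 0.6; seller share = |εd|/(εs + |εd|) = 0.4.
So producers capture 0.4 of the subsidy.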